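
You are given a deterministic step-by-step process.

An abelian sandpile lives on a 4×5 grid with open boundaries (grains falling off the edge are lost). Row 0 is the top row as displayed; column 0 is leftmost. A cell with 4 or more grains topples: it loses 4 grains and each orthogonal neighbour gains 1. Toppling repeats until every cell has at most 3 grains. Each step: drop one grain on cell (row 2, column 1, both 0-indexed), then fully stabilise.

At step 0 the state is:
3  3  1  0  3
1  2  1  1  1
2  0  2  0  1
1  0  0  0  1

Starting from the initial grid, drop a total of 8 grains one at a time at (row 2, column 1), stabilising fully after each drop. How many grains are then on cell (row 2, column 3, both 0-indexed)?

1

k=0  3  3  1  0  3
1  2  1  1  1
2  0  2  0  1
1  0  0  0  1
k=1  3  3  1  0  3
1  2  1  1  1
2  1  2  0  1
1  0  0  0  1
k=2  3  3  1  0  3
1  2  1  1  1
2  2  2  0  1
1  0  0  0  1
k=3  3  3  1  0  3
1  2  1  1  1
2  3  2  0  1
1  0  0  0  1
k=4  3  3  1  0  3
1  3  1  1  1
3  0  3  0  1
1  1  0  0  1
k=5  3  3  1  0  3
1  3  1  1  1
3  1  3  0  1
1  1  0  0  1
k=6  3  3  1  0  3
1  3  1  1  1
3  2  3  0  1
1  1  0  0  1
k=7  3  3  1  0  3
1  3  1  1  1
3  3  3  0  1
1  1  0  0  1
k=8  1  1  2  0  3
0  2  3  1  1
1  3  0  1  1
2  2  1  0  1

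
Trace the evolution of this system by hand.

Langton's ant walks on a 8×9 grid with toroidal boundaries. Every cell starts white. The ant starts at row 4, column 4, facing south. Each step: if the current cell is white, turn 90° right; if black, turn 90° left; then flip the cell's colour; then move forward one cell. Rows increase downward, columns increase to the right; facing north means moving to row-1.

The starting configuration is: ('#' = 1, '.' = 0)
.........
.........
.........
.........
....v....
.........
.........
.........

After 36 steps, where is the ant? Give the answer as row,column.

t=0: .........
.........
.........
.........
....v....
.........
.........
.........
t=1: .........
.........
.........
.........
...<#....
.........
.........
.........
t=2: .........
.........
.........
...^.....
...##....
.........
.........
.........
t=3: .........
.........
.........
...#>....
...##....
.........
.........
.........
t=4: .........
.........
.........
...##....
...#v....
.........
.........
.........
t=5: .........
.........
.........
...##....
...#.>...
.........
.........
.........
t=6: .........
.........
.........
...##....
...#.#...
.....v...
.........
.........
t=7: .........
.........
.........
...##....
...#.#...
....<#...
.........
.........
t=8: .........
.........
.........
...##....
...#^#...
....##...
.........
.........
t=9: .........
.........
.........
...##....
...##>...
....##...
.........
.........
t=10: .........
.........
.........
...##^...
...##....
....##...
.........
.........
t=11: .........
.........
.........
...###>..
...##....
....##...
.........
.........
t=12: .........
.........
.........
...####..
...##.v..
....##...
.........
.........
t=13: .........
.........
.........
...####..
...##<#..
....##...
.........
.........
t=14: .........
.........
.........
...##^#..
...####..
....##...
.........
.........
t=15: .........
.........
.........
...#<.#..
...####..
....##...
.........
.........
t=16: .........
.........
.........
...#..#..
...#v##..
....##...
.........
.........
t=17: .........
.........
.........
...#..#..
...#.>#..
....##...
.........
.........
t=18: .........
.........
.........
...#.^#..
...#..#..
....##...
.........
.........
t=19: .........
.........
.........
...#.#>..
...#..#..
....##...
.........
.........
t=20: .........
.........
......^..
...#.#...
...#..#..
....##...
.........
.........
t=21: .........
.........
......#>.
...#.#...
...#..#..
....##...
.........
.........
t=22: .........
.........
......##.
...#.#.v.
...#..#..
....##...
.........
.........
t=23: .........
.........
......##.
...#.#<#.
...#..#..
....##...
.........
.........
t=24: .........
.........
......^#.
...#.###.
...#..#..
....##...
.........
.........
t=25: .........
.........
.....<.#.
...#.###.
...#..#..
....##...
.........
.........
t=26: .........
.....^...
.....#.#.
...#.###.
...#..#..
....##...
.........
.........
t=27: .........
.....#>..
.....#.#.
...#.###.
...#..#..
....##...
.........
.........
t=28: .........
.....##..
.....#v#.
...#.###.
...#..#..
....##...
.........
.........
t=29: .........
.....##..
.....<##.
...#.###.
...#..#..
....##...
.........
.........
t=30: .........
.....##..
......##.
...#.v##.
...#..#..
....##...
.........
.........
t=31: .........
.....##..
......##.
...#..>#.
...#..#..
....##...
.........
.........
t=32: .........
.....##..
......^#.
...#...#.
...#..#..
....##...
.........
.........
t=33: .........
.....##..
.....<.#.
...#...#.
...#..#..
....##...
.........
.........
t=34: .........
.....^#..
.....#.#.
...#...#.
...#..#..
....##...
.........
.........
t=35: .........
....<.#..
.....#.#.
...#...#.
...#..#..
....##...
.........
.........
t=36: ....^....
....#.#..
.....#.#.
...#...#.
...#..#..
....##...
.........
.........

0,4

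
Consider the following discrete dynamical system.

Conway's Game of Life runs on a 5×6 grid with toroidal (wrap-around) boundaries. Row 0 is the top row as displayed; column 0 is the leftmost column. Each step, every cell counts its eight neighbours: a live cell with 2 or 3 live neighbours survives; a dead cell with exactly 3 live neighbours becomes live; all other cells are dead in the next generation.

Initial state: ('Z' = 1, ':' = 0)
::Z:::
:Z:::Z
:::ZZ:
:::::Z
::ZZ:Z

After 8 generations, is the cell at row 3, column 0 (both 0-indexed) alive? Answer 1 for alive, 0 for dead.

gen 0: ::Z:::
:Z:::Z
:::ZZ:
:::::Z
::ZZ:Z
gen 1: ZZZZZ:
::ZZZ:
Z:::ZZ
::Z::Z
::ZZZ:
gen 2: ::::::
::::::
ZZZ:::
ZZZ:::
Z:::::
gen 3: ::::::
:Z::::
Z:Z:::
::Z::Z
Z:::::
gen 4: ::::::
:Z::::
Z:Z:::
Z::::Z
::::::
gen 5: ::::::
:Z::::
Z::::Z
ZZ:::Z
::::::
gen 6: ::::::
Z:::::
:::::Z
:Z:::Z
Z:::::
gen 7: ::::::
::::::
:::::Z
:::::Z
Z:::::
gen 8: ::::::
::::::
::::::
Z::::Z
::::::

1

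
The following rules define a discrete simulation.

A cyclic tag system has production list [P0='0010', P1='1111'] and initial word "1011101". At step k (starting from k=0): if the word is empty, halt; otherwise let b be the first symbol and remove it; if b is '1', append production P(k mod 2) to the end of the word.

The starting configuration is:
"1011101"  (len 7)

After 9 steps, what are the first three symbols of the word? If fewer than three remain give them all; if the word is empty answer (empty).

100

gen 0: "1011101"  (len 7)
gen 1: "0111010010"  (len 10)
gen 2: "111010010"  (len 9)
gen 3: "110100100010"  (len 12)
gen 4: "101001000101111"  (len 15)
gen 5: "010010001011110010"  (len 18)
gen 6: "10010001011110010"  (len 17)
gen 7: "00100010111100100010"  (len 20)
gen 8: "0100010111100100010"  (len 19)
gen 9: "100010111100100010"  (len 18)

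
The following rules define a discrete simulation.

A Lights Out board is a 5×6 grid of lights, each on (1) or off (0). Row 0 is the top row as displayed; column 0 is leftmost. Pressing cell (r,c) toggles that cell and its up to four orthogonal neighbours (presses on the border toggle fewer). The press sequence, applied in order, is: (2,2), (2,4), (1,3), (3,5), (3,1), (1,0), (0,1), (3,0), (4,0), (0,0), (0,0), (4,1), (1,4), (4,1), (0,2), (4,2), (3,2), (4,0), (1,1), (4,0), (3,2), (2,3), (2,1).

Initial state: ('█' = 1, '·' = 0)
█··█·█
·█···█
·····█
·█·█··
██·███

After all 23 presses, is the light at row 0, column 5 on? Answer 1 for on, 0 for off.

k=0  █··█·█
·█···█
·····█
·█·█··
██·███
k=1  █··█·█
·██··█
·███·█
·███··
██·███
k=2  █··█·█
·██·██
·██·█·
·████·
██·███
k=3  █····█
·█·█·█
·████·
·████·
██·███
k=4  █····█
·█·█·█
·█████
·███·█
██·██·
k=5  █····█
·█·█·█
··████
█··█·█
█··██·
k=6  ·····█
█··█·█
█·████
█··█·█
█··██·
k=7  ███··█
██·█·█
█·████
█··█·█
█··██·
k=8  ███··█
██·█·█
··████
·█·█·█
···██·
k=9  ███··█
██·█·█
··████
██·█·█
██·██·
k=10  ··█··█
·█·█·█
··████
██·█·█
██·██·
k=11  ███··█
██·█·█
··████
██·█·█
██·██·
k=12  ███··█
██·█·█
··████
█··█·█
··███·
k=13  ███·██
██··█·
··██·█
█··█·█
··███·
k=14  ███·██
██··█·
··██·█
██·█·█
██·██·
k=15  █··███
███·█·
··██·█
██·█·█
██·██·
k=16  █··███
███·█·
··██·█
████·█
█·█·█·
k=17  █··███
███·█·
···█·█
█····█
█···█·
k=18  █··███
███·█·
···█·█
·····█
·█··█·
k=19  ██·███
····█·
·█·█·█
·····█
·█··█·
k=20  ██·███
····█·
·█·█·█
█····█
█···█·
k=21  ██·███
····█·
·███·█
████·█
█·█·█·
k=22  ██·███
···██·
·█··██
███··█
█·█·█·
k=23  ██·███
·█·██·
█·█·██
█·█··█
█·█·█·

1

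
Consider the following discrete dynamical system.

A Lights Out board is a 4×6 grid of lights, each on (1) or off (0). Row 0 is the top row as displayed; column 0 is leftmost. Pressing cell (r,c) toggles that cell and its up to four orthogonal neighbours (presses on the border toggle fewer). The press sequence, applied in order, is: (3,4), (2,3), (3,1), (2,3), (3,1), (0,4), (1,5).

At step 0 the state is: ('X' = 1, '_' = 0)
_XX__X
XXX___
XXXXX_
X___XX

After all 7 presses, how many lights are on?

[0] _XX__X
XXX___
XXXXX_
X___XX
[1] _XX__X
XXX___
XXXX__
X__X__
[2] _XX__X
XXXX__
XX__X_
X_____
[3] _XX__X
XXXX__
X___X_
_XX___
[4] _XX__X
XXX___
X_XX__
_XXX__
[5] _XX__X
XXX___
XXXX__
X__X__
[6] _XXXX_
XXX_X_
XXXX__
X__X__
[7] _XXXXX
XXX__X
XXXX_X
X__X__

16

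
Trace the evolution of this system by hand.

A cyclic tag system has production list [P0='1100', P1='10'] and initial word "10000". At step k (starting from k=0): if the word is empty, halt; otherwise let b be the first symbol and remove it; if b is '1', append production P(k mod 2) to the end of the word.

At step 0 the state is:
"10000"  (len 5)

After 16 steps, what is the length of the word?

gen 0: "10000"  (len 5)
gen 1: "00001100"  (len 8)
gen 2: "0001100"  (len 7)
gen 3: "001100"  (len 6)
gen 4: "01100"  (len 5)
gen 5: "1100"  (len 4)
gen 6: "10010"  (len 5)
gen 7: "00101100"  (len 8)
gen 8: "0101100"  (len 7)
gen 9: "101100"  (len 6)
gen 10: "0110010"  (len 7)
gen 11: "110010"  (len 6)
gen 12: "1001010"  (len 7)
gen 13: "0010101100"  (len 10)
gen 14: "010101100"  (len 9)
gen 15: "10101100"  (len 8)
gen 16: "010110010"  (len 9)

9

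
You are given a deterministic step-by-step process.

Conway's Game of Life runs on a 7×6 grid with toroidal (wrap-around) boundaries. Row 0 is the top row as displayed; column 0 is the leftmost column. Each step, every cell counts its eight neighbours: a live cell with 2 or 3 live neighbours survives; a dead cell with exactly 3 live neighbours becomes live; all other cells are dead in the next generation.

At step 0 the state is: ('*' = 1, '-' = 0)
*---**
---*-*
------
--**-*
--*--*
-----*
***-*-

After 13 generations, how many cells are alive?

36

k=0  *---**
---*-*
------
--**-*
--*--*
-----*
***-*-
k=1  --*---
*----*
--**--
--***-
*-**-*
--****
-*-**-
k=2  ******
-***--
-**--*
-----*
*-----
------
-*---*
k=3  -----*
------
-*-**-
-*---*
------
*-----
-*-*-*
k=4  *---*-
----*-
*-*-*-
*-*-*-
*-----
*-----
----**
k=5  ---**-
-*--*-
----*-
*-----
*-----
*-----
*---*-
k=6  ---**-
----**
-----*
-----*
**---*
**----
---**-
k=7  ------
---*-*
*----*
----**
-*---*
-**-*-
--****
k=8  --*--*
*---**
*-----
----*-
-***-*
-*----
-**-**
k=9  --*---
**--*-
*---*-
******
*****-
-----*
-*****
k=10  ------
**-*--
------
------
------
------
******
k=11  ------
------
------
------
------
******
******
k=12  ******
------
------
------
******
------
------
k=13  ******
******
------
******
******
******
******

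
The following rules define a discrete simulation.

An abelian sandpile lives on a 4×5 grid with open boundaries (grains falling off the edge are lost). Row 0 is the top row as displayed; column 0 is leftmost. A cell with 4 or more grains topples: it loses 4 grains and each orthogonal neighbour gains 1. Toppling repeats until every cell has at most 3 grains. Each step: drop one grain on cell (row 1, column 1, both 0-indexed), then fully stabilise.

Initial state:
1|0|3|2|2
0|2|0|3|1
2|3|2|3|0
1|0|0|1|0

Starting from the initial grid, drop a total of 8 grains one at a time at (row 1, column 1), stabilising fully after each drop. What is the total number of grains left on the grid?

t=0: 1|0|3|2|2
0|2|0|3|1
2|3|2|3|0
1|0|0|1|0
t=1: 1|0|3|2|2
0|3|0|3|1
2|3|2|3|0
1|0|0|1|0
t=2: 1|1|3|2|2
1|1|1|3|1
3|0|3|3|0
1|1|0|1|0
t=3: 1|1|3|2|2
1|2|1|3|1
3|0|3|3|0
1|1|0|1|0
t=4: 1|1|3|2|2
1|3|1|3|1
3|0|3|3|0
1|1|0|1|0
t=5: 1|2|3|2|2
2|0|2|3|1
3|1|3|3|0
1|1|0|1|0
t=6: 1|2|3|2|2
2|1|2|3|1
3|1|3|3|0
1|1|0|1|0
t=7: 1|2|3|2|2
2|2|2|3|1
3|1|3|3|0
1|1|0|1|0
t=8: 1|2|3|2|2
2|3|2|3|1
3|1|3|3|0
1|1|0|1|0

34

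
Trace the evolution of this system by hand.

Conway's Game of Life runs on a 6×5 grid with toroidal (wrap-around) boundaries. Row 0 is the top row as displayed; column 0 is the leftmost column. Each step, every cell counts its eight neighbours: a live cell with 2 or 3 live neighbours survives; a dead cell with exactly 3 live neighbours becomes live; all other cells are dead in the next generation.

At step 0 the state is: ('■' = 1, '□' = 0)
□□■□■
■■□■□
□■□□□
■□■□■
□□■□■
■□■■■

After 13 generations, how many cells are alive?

step 0: □□■□■
■■□■□
□■□□□
■□■□■
□□■□■
■□■■■
step 1: □□□□□
■■□■■
□□□■□
■□■□■
□□■□□
■□■□□
step 2: □□■■□
■□■■■
□□□□□
□■■□■
■□■□■
□■□□□
step 3: ■□□□□
□■■□■
□□□□□
□■■□■
□□■□■
■■□□■
step 4: □□■■□
■■□□□
□□□□□
■■■□□
□□■□■
□■□■■
step 5: □□□■□
□■■□□
□□■□□
■■■■□
□□□□■
■■□□■
step 6: □□□■■
□■■■□
■□□□□
■■■■■
□□□□□
■□□■■
step 7: □■□□□
■■■■□
□□□□□
■■■■■
□□□□□
■□□■□
step 8: □□□■□
■■■□□
□□□□□
■■■■■
□□□□□
□□□□□
step 9: □■■□□
□■■□□
□□□□□
■■■■■
■■■■■
□□□□□
step 10: □■■□□
□■■□□
□□□□■
□□□□□
□□□□□
□□□□■
step 11: ■■■■□
■■■■□
□□□□□
□□□□□
□□□□□
□□□□□
step 12: ■□□■□
■□□■□
□■■□□
□□□□□
□□□□□
□■■□□
step 13: ■□□■□
■□□■□
□■■□□
□□□□□
□□□□□
□■■□□

8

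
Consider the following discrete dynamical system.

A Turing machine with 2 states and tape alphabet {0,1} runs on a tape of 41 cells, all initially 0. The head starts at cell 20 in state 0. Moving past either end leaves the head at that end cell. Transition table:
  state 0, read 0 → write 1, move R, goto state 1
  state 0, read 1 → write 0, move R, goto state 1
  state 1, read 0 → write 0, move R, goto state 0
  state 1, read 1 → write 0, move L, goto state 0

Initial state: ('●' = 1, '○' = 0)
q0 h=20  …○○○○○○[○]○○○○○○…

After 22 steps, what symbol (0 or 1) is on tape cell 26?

0) q0 h=20  …○○○○○○[○]○○○○○○…
1) q1 h=21  …○○○○○●[○]○○○○○○…
2) q0 h=22  …○○○○●○[○]○○○○○○…
3) q1 h=23  …○○○●○●[○]○○○○○○…
4) q0 h=24  …○○●○●○[○]○○○○○○…
5) q1 h=25  …○●○●○●[○]○○○○○○…
6) q0 h=26  …●○●○●○[○]○○○○○○…
7) q1 h=27  …○●○●○●[○]○○○○○○…
8) q0 h=28  …●○●○●○[○]○○○○○○…
9) q1 h=29  …○●○●○●[○]○○○○○○…
10) q0 h=30  …●○●○●○[○]○○○○○○…
11) q1 h=31  …○●○●○●[○]○○○○○○…
12) q0 h=32  …●○●○●○[○]○○○○○○…
13) q1 h=33  …○●○●○●[○]○○○○○○…
14) q0 h=34  …●○●○●○[○]○○○○○○|
15) q1 h=35  …○●○●○●[○]○○○○○|
16) q0 h=36  …●○●○●○[○]○○○○|
17) q1 h=37  …○●○●○●[○]○○○|
18) q0 h=38  …●○●○●○[○]○○|
19) q1 h=39  …○●○●○●[○]○|
20) q0 h=40  …●○●○●○[○]|
21) q1 h=40  …●○●○●○[●]|
22) q0 h=39  …○●○●○●[○]○|

1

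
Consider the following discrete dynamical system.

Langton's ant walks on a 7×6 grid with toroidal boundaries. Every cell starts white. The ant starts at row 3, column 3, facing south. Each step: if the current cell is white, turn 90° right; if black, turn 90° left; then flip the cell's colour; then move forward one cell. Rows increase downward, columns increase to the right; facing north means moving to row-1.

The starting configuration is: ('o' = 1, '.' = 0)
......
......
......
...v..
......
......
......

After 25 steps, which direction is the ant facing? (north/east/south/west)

[0] ......
......
......
...v..
......
......
......
[1] ......
......
......
..<o..
......
......
......
[2] ......
......
..^...
..oo..
......
......
......
[3] ......
......
..o>..
..oo..
......
......
......
[4] ......
......
..oo..
..ov..
......
......
......
[5] ......
......
..oo..
..o.>.
......
......
......
[6] ......
......
..oo..
..o.o.
....v.
......
......
[7] ......
......
..oo..
..o.o.
...<o.
......
......
[8] ......
......
..oo..
..o^o.
...oo.
......
......
[9] ......
......
..oo..
..oo>.
...oo.
......
......
[10] ......
......
..oo^.
..oo..
...oo.
......
......
[11] ......
......
..ooo>
..oo..
...oo.
......
......
[12] ......
......
..oooo
..oo.v
...oo.
......
......
[13] ......
......
..oooo
..oo<o
...oo.
......
......
[14] ......
......
..oo^o
..oooo
...oo.
......
......
[15] ......
......
..o<.o
..oooo
...oo.
......
......
[16] ......
......
..o..o
..ovoo
...oo.
......
......
[17] ......
......
..o..o
..o.>o
...oo.
......
......
[18] ......
......
..o.^o
..o..o
...oo.
......
......
[19] ......
......
..o.o>
..o..o
...oo.
......
......
[20] ......
.....^
..o.o.
..o..o
...oo.
......
......
[21] ......
>....o
..o.o.
..o..o
...oo.
......
......
[22] ......
o....o
v.o.o.
..o..o
...oo.
......
......
[23] ......
o....o
o.o.o<
..o..o
...oo.
......
......
[24] ......
o....^
o.o.oo
..o..o
...oo.
......
......
[25] ......
o...<.
o.o.oo
..o..o
...oo.
......
......

west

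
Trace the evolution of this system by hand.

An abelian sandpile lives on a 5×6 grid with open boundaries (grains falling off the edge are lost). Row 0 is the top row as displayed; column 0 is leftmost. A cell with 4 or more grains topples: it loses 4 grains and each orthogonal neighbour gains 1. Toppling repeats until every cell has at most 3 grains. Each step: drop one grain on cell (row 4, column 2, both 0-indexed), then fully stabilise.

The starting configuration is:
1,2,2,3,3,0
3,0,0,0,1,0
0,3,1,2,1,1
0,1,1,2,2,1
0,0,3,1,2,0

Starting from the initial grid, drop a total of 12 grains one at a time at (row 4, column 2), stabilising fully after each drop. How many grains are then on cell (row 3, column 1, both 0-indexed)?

3

k=0  1,2,2,3,3,0
3,0,0,0,1,0
0,3,1,2,1,1
0,1,1,2,2,1
0,0,3,1,2,0
k=1  1,2,2,3,3,0
3,0,0,0,1,0
0,3,1,2,1,1
0,1,2,2,2,1
0,1,0,2,2,0
k=2  1,2,2,3,3,0
3,0,0,0,1,0
0,3,1,2,1,1
0,1,2,2,2,1
0,1,1,2,2,0
k=3  1,2,2,3,3,0
3,0,0,0,1,0
0,3,1,2,1,1
0,1,2,2,2,1
0,1,2,2,2,0
k=4  1,2,2,3,3,0
3,0,0,0,1,0
0,3,1,2,1,1
0,1,2,2,2,1
0,1,3,2,2,0
k=5  1,2,2,3,3,0
3,0,0,0,1,0
0,3,1,2,1,1
0,1,3,2,2,1
0,2,0,3,2,0
k=6  1,2,2,3,3,0
3,0,0,0,1,0
0,3,1,2,1,1
0,1,3,2,2,1
0,2,1,3,2,0
k=7  1,2,2,3,3,0
3,0,0,0,1,0
0,3,1,2,1,1
0,1,3,2,2,1
0,2,2,3,2,0
k=8  1,2,2,3,3,0
3,0,0,0,1,0
0,3,1,2,1,1
0,1,3,2,2,1
0,2,3,3,2,0
k=9  1,2,2,3,3,0
3,0,0,0,1,0
0,3,2,3,1,1
0,2,1,0,3,1
0,3,2,1,3,0
k=10  1,2,2,3,3,0
3,0,0,0,1,0
0,3,2,3,1,1
0,2,1,0,3,1
0,3,3,1,3,0
k=11  1,2,2,3,3,0
3,0,0,0,1,0
0,3,2,3,1,1
0,3,2,0,3,1
1,0,1,2,3,0
k=12  1,2,2,3,3,0
3,0,0,0,1,0
0,3,2,3,1,1
0,3,2,0,3,1
1,0,2,2,3,0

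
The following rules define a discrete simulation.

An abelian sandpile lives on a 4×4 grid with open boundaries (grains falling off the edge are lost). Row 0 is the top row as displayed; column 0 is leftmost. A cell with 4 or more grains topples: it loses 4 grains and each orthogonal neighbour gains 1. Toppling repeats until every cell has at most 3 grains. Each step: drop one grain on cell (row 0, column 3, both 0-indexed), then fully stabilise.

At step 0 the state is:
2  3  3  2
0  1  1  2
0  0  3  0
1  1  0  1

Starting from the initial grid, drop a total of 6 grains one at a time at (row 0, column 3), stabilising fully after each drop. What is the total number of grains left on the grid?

step 0: 2  3  3  2
0  1  1  2
0  0  3  0
1  1  0  1
step 1: 2  3  3  3
0  1  1  2
0  0  3  0
1  1  0  1
step 2: 3  0  1  1
0  2  2  3
0  0  3  0
1  1  0  1
step 3: 3  0  1  2
0  2  2  3
0  0  3  0
1  1  0  1
step 4: 3  0  1  3
0  2  2  3
0  0  3  0
1  1  0  1
step 5: 3  0  2  1
0  2  3  0
0  0  3  1
1  1  0  1
step 6: 3  0  2  2
0  2  3  0
0  0  3  1
1  1  0  1

19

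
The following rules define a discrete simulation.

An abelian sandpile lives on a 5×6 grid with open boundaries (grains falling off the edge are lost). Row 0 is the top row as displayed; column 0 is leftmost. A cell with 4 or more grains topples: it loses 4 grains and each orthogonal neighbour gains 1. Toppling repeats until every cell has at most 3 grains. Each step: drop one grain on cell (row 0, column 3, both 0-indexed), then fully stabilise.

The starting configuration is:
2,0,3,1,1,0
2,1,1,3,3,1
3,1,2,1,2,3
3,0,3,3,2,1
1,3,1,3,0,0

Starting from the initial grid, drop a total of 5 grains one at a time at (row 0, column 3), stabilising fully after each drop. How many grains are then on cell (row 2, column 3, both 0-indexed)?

2

[0] 2,0,3,1,1,0
2,1,1,3,3,1
3,1,2,1,2,3
3,0,3,3,2,1
1,3,1,3,0,0
[1] 2,0,3,2,1,0
2,1,1,3,3,1
3,1,2,1,2,3
3,0,3,3,2,1
1,3,1,3,0,0
[2] 2,0,3,3,1,0
2,1,1,3,3,1
3,1,2,1,2,3
3,0,3,3,2,1
1,3,1,3,0,0
[3] 2,1,0,2,3,0
2,1,3,1,0,2
3,1,2,2,3,3
3,0,3,3,2,1
1,3,1,3,0,0
[4] 2,1,0,3,3,0
2,1,3,1,0,2
3,1,2,2,3,3
3,0,3,3,2,1
1,3,1,3,0,0
[5] 2,1,1,1,0,1
2,1,3,2,1,2
3,1,2,2,3,3
3,0,3,3,2,1
1,3,1,3,0,0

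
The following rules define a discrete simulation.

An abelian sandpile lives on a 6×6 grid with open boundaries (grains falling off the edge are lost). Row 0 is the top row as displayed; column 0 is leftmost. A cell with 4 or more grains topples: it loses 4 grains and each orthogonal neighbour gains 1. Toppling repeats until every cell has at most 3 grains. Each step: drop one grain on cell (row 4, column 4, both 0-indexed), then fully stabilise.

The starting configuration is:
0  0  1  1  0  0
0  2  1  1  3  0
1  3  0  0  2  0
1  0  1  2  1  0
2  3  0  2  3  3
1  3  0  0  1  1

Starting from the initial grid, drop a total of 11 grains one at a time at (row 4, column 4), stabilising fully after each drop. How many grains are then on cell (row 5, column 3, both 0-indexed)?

[0] 0  0  1  1  0  0
0  2  1  1  3  0
1  3  0  0  2  0
1  0  1  2  1  0
2  3  0  2  3  3
1  3  0  0  1  1
[1] 0  0  1  1  0  0
0  2  1  1  3  0
1  3  0  0  2  0
1  0  1  2  2  1
2  3  0  3  1  0
1  3  0  0  2  2
[2] 0  0  1  1  0  0
0  2  1  1  3  0
1  3  0  0  2  0
1  0  1  2  2  1
2  3  0  3  2  0
1  3  0  0  2  2
[3] 0  0  1  1  0  0
0  2  1  1  3  0
1  3  0  0  2  0
1  0  1  2  2  1
2  3  0  3  3  0
1  3  0  0  2  2
[4] 0  0  1  1  0  0
0  2  1  1  3  0
1  3  0  0  2  0
1  0  1  3  3  1
2  3  1  0  1  1
1  3  0  1  3  2
[5] 0  0  1  1  0  0
0  2  1  1  3  0
1  3  0  0  2  0
1  0  1  3  3  1
2  3  1  0  2  1
1  3  0  1  3  2
[6] 0  0  1  1  0  0
0  2  1  1  3  0
1  3  0  0  2  0
1  0  1  3  3  1
2  3  1  0  3  1
1  3  0  1  3  2
[7] 0  0  1  1  0  0
0  2  1  1  3  0
1  3  0  1  3  0
1  0  2  0  1  2
2  3  1  2  2  2
1  3  0  2  0  3
[8] 0  0  1  1  0  0
0  2  1  1  3  0
1  3  0  1  3  0
1  0  2  0  1  2
2  3  1  2  3  2
1  3  0  2  0  3
[9] 0  0  1  1  0  0
0  2  1  1  3  0
1  3  0  1  3  0
1  0  2  0  2  2
2  3  1  3  0  3
1  3  0  2  1  3
[10] 0  0  1  1  0  0
0  2  1  1  3  0
1  3  0  1  3  0
1  0  2  0  2  2
2  3  1  3  1  3
1  3  0  2  1  3
[11] 0  0  1  1  0  0
0  2  1  1  3  0
1  3  0  1  3  0
1  0  2  0  2  2
2  3  1  3  2  3
1  3  0  2  1  3

2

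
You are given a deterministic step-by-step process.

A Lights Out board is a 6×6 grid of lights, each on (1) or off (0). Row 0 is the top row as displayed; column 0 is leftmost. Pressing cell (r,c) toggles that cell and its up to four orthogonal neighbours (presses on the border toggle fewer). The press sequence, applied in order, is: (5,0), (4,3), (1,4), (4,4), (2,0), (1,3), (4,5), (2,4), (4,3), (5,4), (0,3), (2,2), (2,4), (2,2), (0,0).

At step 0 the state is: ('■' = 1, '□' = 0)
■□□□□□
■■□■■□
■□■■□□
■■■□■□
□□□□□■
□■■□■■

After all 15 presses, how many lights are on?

22

gen 0: ■□□□□□
■■□■■□
■□■■□□
■■■□■□
□□□□□■
□■■□■■
gen 1: ■□□□□□
■■□■■□
■□■■□□
■■■□■□
■□□□□■
■□■□■■
gen 2: ■□□□□□
■■□■■□
■□■■□□
■■■■■□
■□■■■■
■□■■■■
gen 3: ■□□□■□
■■□□□■
■□■■■□
■■■■■□
■□■■■■
■□■■■■
gen 4: ■□□□■□
■■□□□■
■□■■■□
■■■■□□
■□■□□□
■□■■□■
gen 5: ■□□□■□
□■□□□■
□■■■■□
□■■■□□
■□■□□□
■□■■□■
gen 6: ■□□■■□
□■■■■■
□■■□■□
□■■■□□
■□■□□□
■□■■□■
gen 7: ■□□■■□
□■■■■■
□■■□■□
□■■■□■
■□■□■■
■□■■□□
gen 8: ■□□■■□
□■■■□■
□■■■□■
□■■■■■
■□■□■■
■□■■□□
gen 9: ■□□■■□
□■■■□■
□■■■□■
□■■□■■
■□□■□■
■□■□□□
gen 10: ■□□■■□
□■■■□■
□■■■□■
□■■□■■
■□□■■■
■□■■■■
gen 11: ■□■□□□
□■■□□■
□■■■□■
□■■□■■
■□□■■■
■□■■■■
gen 12: ■□■□□□
□■□□□■
□□□□□■
□■□□■■
■□□■■■
■□■■■■
gen 13: ■□■□□□
□■□□■■
□□□■■□
□■□□□■
■□□■■■
■□■■■■
gen 14: ■□■□□□
□■■□■■
□■■□■□
□■■□□■
■□□■■■
■□■■■■
gen 15: □■■□□□
■■■□■■
□■■□■□
□■■□□■
■□□■■■
■□■■■■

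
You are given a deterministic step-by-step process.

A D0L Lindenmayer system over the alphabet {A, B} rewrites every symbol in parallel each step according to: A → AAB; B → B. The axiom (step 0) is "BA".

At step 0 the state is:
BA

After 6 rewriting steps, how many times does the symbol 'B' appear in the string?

64

[0] BA
[1] BAAB
[2] BAABAABB
[3] BAABAABBAABAABBB
[4] BAABAABBAABAABBBAABAABBAABAABBBB
[5] BAABAABBAABAABBBAABAABBAABAABBBBAABAABBAABAABBBAABAABBAABAABBBBB
[6] BAABAABBAABAABBBAABAABBAABAABBBBAABAABBAABAABBBAABAABBAABA…BAABAABBBAABAABBAABAABBBBAABAABBAABAABBBAABAABBAABAABBBBBB  (len 128)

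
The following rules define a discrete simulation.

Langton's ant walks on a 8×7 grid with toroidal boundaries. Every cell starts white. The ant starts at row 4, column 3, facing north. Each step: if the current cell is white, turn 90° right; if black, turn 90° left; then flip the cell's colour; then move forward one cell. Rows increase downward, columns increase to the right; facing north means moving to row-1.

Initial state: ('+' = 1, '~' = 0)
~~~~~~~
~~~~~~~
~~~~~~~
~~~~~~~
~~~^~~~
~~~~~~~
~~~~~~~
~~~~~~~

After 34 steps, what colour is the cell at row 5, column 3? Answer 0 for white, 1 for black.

0

step 0: ~~~~~~~
~~~~~~~
~~~~~~~
~~~~~~~
~~~^~~~
~~~~~~~
~~~~~~~
~~~~~~~
step 1: ~~~~~~~
~~~~~~~
~~~~~~~
~~~~~~~
~~~+>~~
~~~~~~~
~~~~~~~
~~~~~~~
step 2: ~~~~~~~
~~~~~~~
~~~~~~~
~~~~~~~
~~~++~~
~~~~v~~
~~~~~~~
~~~~~~~
step 3: ~~~~~~~
~~~~~~~
~~~~~~~
~~~~~~~
~~~++~~
~~~<+~~
~~~~~~~
~~~~~~~
step 4: ~~~~~~~
~~~~~~~
~~~~~~~
~~~~~~~
~~~^+~~
~~~++~~
~~~~~~~
~~~~~~~
step 5: ~~~~~~~
~~~~~~~
~~~~~~~
~~~~~~~
~~<~+~~
~~~++~~
~~~~~~~
~~~~~~~
step 6: ~~~~~~~
~~~~~~~
~~~~~~~
~~^~~~~
~~+~+~~
~~~++~~
~~~~~~~
~~~~~~~
step 7: ~~~~~~~
~~~~~~~
~~~~~~~
~~+>~~~
~~+~+~~
~~~++~~
~~~~~~~
~~~~~~~
step 8: ~~~~~~~
~~~~~~~
~~~~~~~
~~++~~~
~~+v+~~
~~~++~~
~~~~~~~
~~~~~~~
step 9: ~~~~~~~
~~~~~~~
~~~~~~~
~~++~~~
~~<++~~
~~~++~~
~~~~~~~
~~~~~~~
step 10: ~~~~~~~
~~~~~~~
~~~~~~~
~~++~~~
~~~++~~
~~v++~~
~~~~~~~
~~~~~~~
step 11: ~~~~~~~
~~~~~~~
~~~~~~~
~~++~~~
~~~++~~
~<+++~~
~~~~~~~
~~~~~~~
step 12: ~~~~~~~
~~~~~~~
~~~~~~~
~~++~~~
~^~++~~
~++++~~
~~~~~~~
~~~~~~~
step 13: ~~~~~~~
~~~~~~~
~~~~~~~
~~++~~~
~+>++~~
~++++~~
~~~~~~~
~~~~~~~
step 14: ~~~~~~~
~~~~~~~
~~~~~~~
~~++~~~
~++++~~
~+v++~~
~~~~~~~
~~~~~~~
step 15: ~~~~~~~
~~~~~~~
~~~~~~~
~~++~~~
~++++~~
~+~>+~~
~~~~~~~
~~~~~~~
step 16: ~~~~~~~
~~~~~~~
~~~~~~~
~~++~~~
~++^+~~
~+~~+~~
~~~~~~~
~~~~~~~
step 17: ~~~~~~~
~~~~~~~
~~~~~~~
~~++~~~
~+<~+~~
~+~~+~~
~~~~~~~
~~~~~~~
step 18: ~~~~~~~
~~~~~~~
~~~~~~~
~~++~~~
~+~~+~~
~+v~+~~
~~~~~~~
~~~~~~~
step 19: ~~~~~~~
~~~~~~~
~~~~~~~
~~++~~~
~+~~+~~
~<+~+~~
~~~~~~~
~~~~~~~
step 20: ~~~~~~~
~~~~~~~
~~~~~~~
~~++~~~
~+~~+~~
~~+~+~~
~v~~~~~
~~~~~~~
step 21: ~~~~~~~
~~~~~~~
~~~~~~~
~~++~~~
~+~~+~~
~~+~+~~
<+~~~~~
~~~~~~~
step 22: ~~~~~~~
~~~~~~~
~~~~~~~
~~++~~~
~+~~+~~
^~+~+~~
++~~~~~
~~~~~~~
step 23: ~~~~~~~
~~~~~~~
~~~~~~~
~~++~~~
~+~~+~~
+>+~+~~
++~~~~~
~~~~~~~
step 24: ~~~~~~~
~~~~~~~
~~~~~~~
~~++~~~
~+~~+~~
+++~+~~
+v~~~~~
~~~~~~~
step 25: ~~~~~~~
~~~~~~~
~~~~~~~
~~++~~~
~+~~+~~
+++~+~~
+~>~~~~
~~~~~~~
step 26: ~~~~~~~
~~~~~~~
~~~~~~~
~~++~~~
~+~~+~~
+++~+~~
+~+~~~~
~~v~~~~
step 27: ~~~~~~~
~~~~~~~
~~~~~~~
~~++~~~
~+~~+~~
+++~+~~
+~+~~~~
~<+~~~~
step 28: ~~~~~~~
~~~~~~~
~~~~~~~
~~++~~~
~+~~+~~
+++~+~~
+^+~~~~
~++~~~~
step 29: ~~~~~~~
~~~~~~~
~~~~~~~
~~++~~~
~+~~+~~
+++~+~~
++>~~~~
~++~~~~
step 30: ~~~~~~~
~~~~~~~
~~~~~~~
~~++~~~
~+~~+~~
++^~+~~
++~~~~~
~++~~~~
step 31: ~~~~~~~
~~~~~~~
~~~~~~~
~~++~~~
~+~~+~~
+<~~+~~
++~~~~~
~++~~~~
step 32: ~~~~~~~
~~~~~~~
~~~~~~~
~~++~~~
~+~~+~~
+~~~+~~
+v~~~~~
~++~~~~
step 33: ~~~~~~~
~~~~~~~
~~~~~~~
~~++~~~
~+~~+~~
+~~~+~~
+~>~~~~
~++~~~~
step 34: ~~~~~~~
~~~~~~~
~~~~~~~
~~++~~~
~+~~+~~
+~~~+~~
+~+~~~~
~+v~~~~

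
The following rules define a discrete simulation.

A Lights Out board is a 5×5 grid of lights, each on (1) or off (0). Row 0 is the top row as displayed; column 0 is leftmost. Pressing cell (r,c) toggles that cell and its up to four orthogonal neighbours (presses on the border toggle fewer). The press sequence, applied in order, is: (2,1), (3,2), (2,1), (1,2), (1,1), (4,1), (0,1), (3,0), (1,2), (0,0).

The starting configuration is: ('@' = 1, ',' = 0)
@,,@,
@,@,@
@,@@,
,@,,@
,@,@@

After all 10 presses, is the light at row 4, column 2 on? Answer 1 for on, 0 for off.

[0] @,,@,
@,@,@
@,@@,
,@,,@
,@,@@
[1] @,,@,
@@@,@
,@,@,
,,,,@
,@,@@
[2] @,,@,
@@@,@
,@@@,
,@@@@
,@@@@
[3] @,,@,
@,@,@
@,,@,
,,@@@
,@@@@
[4] @,@@,
@@,@@
@,@@,
,,@@@
,@@@@
[5] @@@@,
,,@@@
@@@@,
,,@@@
,@@@@
[6] @@@@,
,,@@@
@@@@,
,@@@@
@,,@@
[7] ,,,@,
,@@@@
@@@@,
,@@@@
@,,@@
[8] ,,,@,
,@@@@
,@@@,
@,@@@
,,,@@
[9] ,,@@,
,,,,@
,@,@,
@,@@@
,,,@@
[10] @@@@,
@,,,@
,@,@,
@,@@@
,,,@@

0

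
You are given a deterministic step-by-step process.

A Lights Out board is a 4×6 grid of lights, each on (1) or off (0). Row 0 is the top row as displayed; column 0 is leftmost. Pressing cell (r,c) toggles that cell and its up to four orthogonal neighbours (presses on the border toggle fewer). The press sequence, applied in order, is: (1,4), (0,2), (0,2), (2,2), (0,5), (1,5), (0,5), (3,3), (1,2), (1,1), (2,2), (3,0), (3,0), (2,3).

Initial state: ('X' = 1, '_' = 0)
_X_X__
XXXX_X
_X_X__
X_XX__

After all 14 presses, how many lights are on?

12

step 0: _X_X__
XXXX_X
_X_X__
X_XX__
step 1: _X_XX_
XXX_X_
_X_XX_
X_XX__
step 2: __X_X_
XX__X_
_X_XX_
X_XX__
step 3: _X_XX_
XXX_X_
_X_XX_
X_XX__
step 4: _X_XX_
XX__X_
__X_X_
X__X__
step 5: _X_X_X
XX__XX
__X_X_
X__X__
step 6: _X_X__
XX____
__X_XX
X__X__
step 7: _X_XXX
XX___X
__X_XX
X__X__
step 8: _X_XXX
XX___X
__XXXX
X_X_X_
step 9: _XXXXX
X_XX_X
___XXX
X_X_X_
step 10: __XXXX
_X_X_X
_X_XXX
X_X_X_
step 11: __XXXX
_XXX_X
__X_XX
X___X_
step 12: __XXXX
_XXX_X
X_X_XX
_X__X_
step 13: __XXXX
_XXX_X
__X_XX
X___X_
step 14: __XXXX
_XX__X
___X_X
X__XX_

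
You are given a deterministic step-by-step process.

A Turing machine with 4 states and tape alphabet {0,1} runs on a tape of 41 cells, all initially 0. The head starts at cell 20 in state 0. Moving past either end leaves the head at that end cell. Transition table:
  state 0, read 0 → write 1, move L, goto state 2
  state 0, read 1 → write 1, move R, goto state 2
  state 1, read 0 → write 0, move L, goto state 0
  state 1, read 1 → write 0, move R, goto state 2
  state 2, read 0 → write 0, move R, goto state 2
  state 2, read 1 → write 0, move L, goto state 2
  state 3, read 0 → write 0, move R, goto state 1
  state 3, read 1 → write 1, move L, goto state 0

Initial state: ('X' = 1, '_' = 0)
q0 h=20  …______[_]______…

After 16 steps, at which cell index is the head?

[0] q0 h=20  …______[_]______…
[1] q2 h=19  …______[_]X_____…
[2] q2 h=20  …______[X]______…
[3] q2 h=19  …______[_]______…
[4] q2 h=20  …______[_]______…
[5] q2 h=21  …______[_]______…
[6] q2 h=22  …______[_]______…
[7] q2 h=23  …______[_]______…
[8] q2 h=24  …______[_]______…
[9] q2 h=25  …______[_]______…
[10] q2 h=26  …______[_]______…
[11] q2 h=27  …______[_]______…
[12] q2 h=28  …______[_]______…
[13] q2 h=29  …______[_]______…
[14] q2 h=30  …______[_]______…
[15] q2 h=31  …______[_]______…
[16] q2 h=32  …______[_]______…

32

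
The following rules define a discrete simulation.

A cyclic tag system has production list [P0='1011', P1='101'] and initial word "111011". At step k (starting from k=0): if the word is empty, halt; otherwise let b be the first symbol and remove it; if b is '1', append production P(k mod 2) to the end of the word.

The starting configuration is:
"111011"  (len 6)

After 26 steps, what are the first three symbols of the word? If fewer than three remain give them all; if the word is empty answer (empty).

111

0) "111011"  (len 6)
1) "110111011"  (len 9)
2) "10111011101"  (len 11)
3) "01110111011011"  (len 14)
4) "1110111011011"  (len 13)
5) "1101110110111011"  (len 16)
6) "101110110111011101"  (len 18)
7) "011101101110111011011"  (len 21)
8) "11101101110111011011"  (len 20)
9) "11011011101110110111011"  (len 23)
10) "1011011101110110111011101"  (len 25)
11) "0110111011101101110111011011"  (len 28)
12) "110111011101101110111011011"  (len 27)
13) "101110111011011101110110111011"  (len 30)
14) "01110111011011101110110111011101"  (len 32)
15) "1110111011011101110110111011101"  (len 31)
16) "110111011011101110110111011101101"  (len 33)
17) "101110110111011101101110111011011011"  (len 36)
18) "01110110111011101101110111011011011101"  (len 38)
19) "1110110111011101101110111011011011101"  (len 37)
20) "110110111011101101110111011011011101101"  (len 39)
21) "101101110111011011101110110110111011011011"  (len 42)
22) "01101110111011011101110110110111011011011101"  (len 44)
23) "1101110111011011101110110110111011011011101"  (len 43)
24) "101110111011011101110110110111011011011101101"  (len 45)
25) "011101110110111011101101101110110110111011011011"  (len 48)
26) "11101110110111011101101101110110110111011011011"  (len 47)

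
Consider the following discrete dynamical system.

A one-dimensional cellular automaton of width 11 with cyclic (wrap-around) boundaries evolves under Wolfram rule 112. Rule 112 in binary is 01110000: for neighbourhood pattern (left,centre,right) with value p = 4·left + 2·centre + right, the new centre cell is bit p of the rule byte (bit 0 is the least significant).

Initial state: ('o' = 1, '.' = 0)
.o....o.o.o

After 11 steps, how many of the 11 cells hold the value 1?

t=0: .o....o.o.o
t=1: o.o....o.o.
t=2: .o.o....o.o
t=3: o.o.o....o.
t=4: .o.o.o....o
t=5: o.o.o.o....
t=6: .o.o.o.o...
t=7: ..o.o.o.o..
t=8: ...o.o.o.o.
t=9: ....o.o.o.o
t=10: o....o.o.o.
t=11: .o....o.o.o

4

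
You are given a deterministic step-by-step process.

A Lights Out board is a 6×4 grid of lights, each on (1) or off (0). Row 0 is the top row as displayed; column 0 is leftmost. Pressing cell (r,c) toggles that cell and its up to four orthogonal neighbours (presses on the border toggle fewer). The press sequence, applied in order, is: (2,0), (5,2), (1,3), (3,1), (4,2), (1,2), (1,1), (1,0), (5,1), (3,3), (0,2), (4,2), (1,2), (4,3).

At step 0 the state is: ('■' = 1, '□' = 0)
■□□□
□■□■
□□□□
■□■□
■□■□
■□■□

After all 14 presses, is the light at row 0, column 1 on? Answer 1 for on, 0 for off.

0

step 0: ■□□□
□■□■
□□□□
■□■□
■□■□
■□■□
step 1: ■□□□
■■□■
■■□□
□□■□
■□■□
■□■□
step 2: ■□□□
■■□■
■■□□
□□■□
■□□□
■■□■
step 3: ■□□■
■■■□
■■□■
□□■□
■□□□
■■□■
step 4: ■□□■
■■■□
■□□■
■■□□
■■□□
■■□■
step 5: ■□□■
■■■□
■□□■
■■■□
■□■■
■■■■
step 6: ■□■■
■□□■
■□■■
■■■□
■□■■
■■■■
step 7: ■■■■
□■■■
■■■■
■■■□
■□■■
■■■■
step 8: □■■■
■□■■
□■■■
■■■□
■□■■
■■■■
step 9: □■■■
■□■■
□■■■
■■■□
■■■■
□□□■
step 10: □■■■
■□■■
□■■□
■■□■
■■■□
□□□■
step 11: □□□□
■□□■
□■■□
■■□■
■■■□
□□□■
step 12: □□□□
■□□■
□■■□
■■■■
■□□■
□□■■
step 13: □□■□
■■■□
□■□□
■■■■
■□□■
□□■■
step 14: □□■□
■■■□
□■□□
■■■□
■□■□
□□■□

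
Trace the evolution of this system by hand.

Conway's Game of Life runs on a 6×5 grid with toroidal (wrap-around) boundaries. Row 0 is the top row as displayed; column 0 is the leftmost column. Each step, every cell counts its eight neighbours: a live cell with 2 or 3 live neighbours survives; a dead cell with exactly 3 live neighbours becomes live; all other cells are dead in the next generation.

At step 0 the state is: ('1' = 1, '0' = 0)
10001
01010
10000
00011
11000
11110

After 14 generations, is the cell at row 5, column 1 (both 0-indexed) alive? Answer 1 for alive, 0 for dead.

gen 0: 10001
01010
10000
00011
11000
11110
gen 1: 00000
01000
10110
01001
00000
00110
gen 2: 00100
01100
10111
11111
00110
00000
gen 3: 01100
10001
00000
00000
10000
00110
gen 4: 11101
11000
00000
00000
00000
00110
gen 5: 00001
00101
00000
00000
00000
10111
gen 6: 01100
00010
00000
00000
00011
10011
gen 7: 11100
00100
00000
00000
10010
11000
gen 8: 10100
00100
00000
00000
11001
00000
gen 9: 01000
01000
00000
10000
10000
00001
gen 10: 10000
00000
00000
00000
10001
10000
gen 11: 00000
00000
00000
00000
10001
11000
gen 12: 00000
00000
00000
00000
11001
11001
gen 13: 10000
00000
00000
10000
01001
01001
gen 14: 10000
00000
00000
10000
01001
01001

1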